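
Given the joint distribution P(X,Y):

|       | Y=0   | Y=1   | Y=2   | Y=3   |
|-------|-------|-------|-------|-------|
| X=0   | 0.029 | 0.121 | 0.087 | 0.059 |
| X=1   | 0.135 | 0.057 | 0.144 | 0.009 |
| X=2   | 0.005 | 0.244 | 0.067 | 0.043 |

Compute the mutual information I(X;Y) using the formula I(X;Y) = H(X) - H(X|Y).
0.2666 bits

I(X;Y) = H(X) - H(X|Y)

Marginal of X (row sums):
  P(X=0) = 0.029 + 0.121 + 0.087 + 0.059 = 0.296
  P(X=1) = 0.135 + 0.057 + 0.144 + 0.009 = 0.345
  P(X=2) = 0.005 + 0.244 + 0.067 + 0.043 = 0.359
H(X) = -[0.296·log₂(0.296) + 0.345·log₂(0.345) + 0.359·log₂(0.359)]
  = 0.519874 + 0.529689 + 0.530582 = 1.580145 bits

Marginal of Y (column sums):
  P(Y=0) = 0.029 + 0.135 + 0.005 = 0.169
  P(Y=1) = 0.121 + 0.057 + 0.244 = 0.422
  P(Y=2) = 0.087 + 0.144 + 0.067 = 0.298
  P(Y=3) = 0.059 + 0.009 + 0.043 = 0.111
H(X|Y) = Σ_y P(y)·H(X|Y=y):
  Y=0: P(Y=0) = 0.169, P(X|Y=0) = (29/169, 135/169, 5/169) → H(X|Y=0) = 0.845488
  Y=1: P(Y=1) = 0.422, P(X|Y=1) = (121/422, 57/422, 122/211) → H(X|Y=1) = 1.363855
  Y=2: P(Y=2) = 0.298, P(X|Y=2) = (87/298, 72/149, 67/298) → H(X|Y=2) = 1.509661
  Y=3: P(Y=3) = 0.111, P(X|Y=3) = (59/111, 3/37, 43/111) → H(X|Y=3) = 1.308518
H(X|Y) = 0.169·0.845488 + 0.422·1.363855 + 0.298·1.509661 + 0.111·1.308518 = 1.313559 bits

I(X;Y) = H(X) - H(X|Y) = 1.580145 - 1.313559 = 0.2666 bits

Cross-check via I(X;Y) = H(X) + H(Y) - H(X,Y): computing H(Y) from the column sums and H(X,Y) from the 12 cells in the same way gives H(Y) = 1.831239 bits and H(X,Y) = 3.144798 bits, so
I(X;Y) = 1.580145 + 1.831239 - 3.144798 = 0.2666 bits ✓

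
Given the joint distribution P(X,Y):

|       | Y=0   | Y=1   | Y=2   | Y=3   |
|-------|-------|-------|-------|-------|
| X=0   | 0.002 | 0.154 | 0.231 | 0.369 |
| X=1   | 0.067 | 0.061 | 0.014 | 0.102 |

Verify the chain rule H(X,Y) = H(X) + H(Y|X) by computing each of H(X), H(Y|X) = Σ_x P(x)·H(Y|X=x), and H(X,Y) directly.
H(X) = 0.8016 bits, H(Y|X) = 1.5806 bits, H(X,Y) = 2.3822 bits

Marginal of X (row sums):
  P(X=0) = 0.002 + 0.154 + 0.231 + 0.369 = 0.756
  P(X=1) = 0.067 + 0.061 + 0.014 + 0.102 = 0.244
H(X) = -[0.756·log₂(0.756) + 0.244·log₂(0.244)]
  = 0.30508 + 0.49655 = 0.8016 bits

H(Y|X) = Σ_x P(x)·H(Y|X=x):
  X=0: P(X=0) = 0.756, P(Y|X=0) = (1/378, 11/54, 11/36, 41/84) → H(Y|X=0) = 1.51796
  X=1: P(X=1) = 0.244, P(Y|X=1) = (67/244, 1/4, 7/122, 51/122) → H(Y|X=1) = 1.77462
H(Y|X) = 0.756·1.51796 + 0.244·1.77462 = 1.5806 bits

H(X,Y) = -Σ_{x,y} P(x,y) log₂ P(x,y). Per-cell terms -P(x,y)·log₂P(x,y):
  X=0: 0.01793, 0.41565, 0.48834, 0.53074
  X=1: 0.26128, 0.24614, 0.08622, 0.33592
Sum of the 8 terms: H(X,Y) = 2.3822 bits

Chain rule check:
  H(X) + H(Y|X) = 0.8016 + 1.5806 = 2.3822 bits
  H(X,Y) = 2.3822 bits
✓ Chain rule verified.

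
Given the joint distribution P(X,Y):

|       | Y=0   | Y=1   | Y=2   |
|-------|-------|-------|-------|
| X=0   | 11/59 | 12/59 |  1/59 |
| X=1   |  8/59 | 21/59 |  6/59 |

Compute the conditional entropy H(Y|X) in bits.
1.3007 bits

H(Y|X) = H(X,Y) - H(X)

H(X,Y) = -Σ_{x,y} P(x,y) log₂ P(x,y). Per-cell terms -P(x,y)·log₂P(x,y):
  X=0: 0.45179, 0.46732, 0.09971
  X=1: 0.39087, 0.53045, 0.33536
Sum of the 6 terms: H(X,Y) = 2.2755 bits

Marginal of X (row sums):
  P(X=0) = 11/59 + 12/59 + 1/59 = 24/59
  P(X=1) = 8/59 + 21/59 + 6/59 = 35/59
H(X) = -[(24/59)·log₂(24/59) + (35/59)·log₂(35/59)]
  = 0.52787 + 0.44691 = 0.9748 bits

H(Y|X) = H(X,Y) - H(X) = 2.2755 - 0.9748 = 1.3007 bits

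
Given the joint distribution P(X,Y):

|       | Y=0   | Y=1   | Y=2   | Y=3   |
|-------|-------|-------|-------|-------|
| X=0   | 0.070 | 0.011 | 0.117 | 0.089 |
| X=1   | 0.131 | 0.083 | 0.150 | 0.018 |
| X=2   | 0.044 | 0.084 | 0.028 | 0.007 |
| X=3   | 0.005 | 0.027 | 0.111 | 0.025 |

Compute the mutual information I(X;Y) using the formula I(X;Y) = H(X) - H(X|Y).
0.2316 bits

I(X;Y) = H(X) - H(X|Y)

Marginal of X (row sums):
  P(X=0) = 0.070 + 0.011 + 0.117 + 0.089 = 0.287
  P(X=1) = 0.131 + 0.083 + 0.150 + 0.018 = 0.382
  P(X=2) = 0.044 + 0.084 + 0.028 + 0.007 = 0.163
  P(X=3) = 0.005 + 0.027 + 0.111 + 0.025 = 0.168
H(X) = -[0.287·log₂(0.287) + 0.382·log₂(0.382) + 0.163·log₂(0.163) + 0.168·log₂(0.168)]
  = 0.51685 + 0.53035 + 0.42658 + 0.43234 = 1.9061 bits

Marginal of Y (column sums):
  P(Y=0) = 0.070 + 0.131 + 0.044 + 0.005 = 0.250
  P(Y=1) = 0.011 + 0.083 + 0.084 + 0.027 = 0.205
  P(Y=2) = 0.117 + 0.150 + 0.028 + 0.111 = 0.406
  P(Y=3) = 0.089 + 0.018 + 0.007 + 0.025 = 0.139
H(X|Y) = Σ_y P(y)·H(X|Y=y):
  Y=0: P(Y=0) = 0.250, P(X|Y=0) = (7/25, 131/250, 22/125, 1/50) → H(X|Y=0) = 1.55677
  Y=1: P(Y=1) = 0.205, P(X|Y=1) = (11/205, 83/205, 84/205, 27/205) → H(X|Y=1) = 1.66719
  Y=2: P(Y=2) = 0.406, P(X|Y=2) = (117/406, 75/203, 2/29, 111/406) → H(X|Y=2) = 1.82558
  Y=3: P(Y=3) = 0.139, P(X|Y=3) = (89/139, 18/139, 7/139, 25/139) → H(X|Y=3) = 1.45601
H(X|Y) = 0.250·1.55677 + 0.205·1.66719 + 0.406·1.82558 + 0.139·1.45601 = 1.6745 bits

I(X;Y) = H(X) - H(X|Y) = 1.9061 - 1.6745 = 0.2316 bits

Cross-check via I(X;Y) = H(X) + H(Y) - H(X,Y): computing H(Y) from the column sums and H(X,Y) from the 16 cells in the same way gives H(Y) = 1.8924 bits and H(X,Y) = 3.5669 bits, so
I(X;Y) = 1.9061 + 1.8924 - 3.5669 = 0.2316 bits ✓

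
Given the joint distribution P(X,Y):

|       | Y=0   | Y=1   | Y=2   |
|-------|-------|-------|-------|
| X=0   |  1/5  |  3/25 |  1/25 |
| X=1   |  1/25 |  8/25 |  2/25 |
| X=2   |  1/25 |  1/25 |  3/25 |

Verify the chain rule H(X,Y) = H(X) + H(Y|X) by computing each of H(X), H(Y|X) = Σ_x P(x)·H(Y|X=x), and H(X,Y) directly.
H(X) = 1.5161 bits, H(Y|X) = 1.2429 bits, H(X,Y) = 2.7591 bits

Marginal of X (row sums):
  P(X=0) = 1/5 + 3/25 + 1/25 = 9/25
  P(X=1) = 1/25 + 8/25 + 2/25 = 11/25
  P(X=2) = 1/25 + 1/25 + 3/25 = 1/5
H(X) = -[(9/25)·log₂(9/25) + (11/25)·log₂(11/25) + (1/5)·log₂(1/5)]
  = 0.530615 + 0.521147 + 0.464386 = 1.5161 bits

H(Y|X) = Σ_x P(x)·H(Y|X=x):
  X=0: P(X=0) = 9/25, P(Y|X=0) = (5/9, 1/3, 1/9) → H(Y|X=0) = 1.351644
  X=1: P(X=1) = 11/25, P(Y|X=1) = (1/11, 8/11, 2/11) → H(Y|X=1) = 1.095795
  X=2: P(X=2) = 1/5, P(Y|X=2) = (1/5, 1/5, 3/5) → H(Y|X=2) = 1.370951
H(Y|X) = (9/25)·1.351644 + (11/25)·1.095795 + (1/5)·1.370951 = 1.2429 bits

H(X,Y) = -Σ_{x,y} P(x,y) log₂ P(x,y). Per-cell terms -P(x,y)·log₂P(x,y):
  X=0: 0.464386, 0.367067, 0.185754
  X=1: 0.185754, 0.526034, 0.291508
  X=2: 0.185754, 0.185754, 0.367067
Sum of the 9 terms: H(X,Y) = 2.7591 bits

Chain rule check:
  H(X) + H(Y|X) = 1.5161 + 1.2429 = 2.7590 bits
  H(X,Y) = 2.7591 bits
✓ Chain rule verified (Δ = 0.0001 is 4-dp rounding noise: each of the three values was rounded independently).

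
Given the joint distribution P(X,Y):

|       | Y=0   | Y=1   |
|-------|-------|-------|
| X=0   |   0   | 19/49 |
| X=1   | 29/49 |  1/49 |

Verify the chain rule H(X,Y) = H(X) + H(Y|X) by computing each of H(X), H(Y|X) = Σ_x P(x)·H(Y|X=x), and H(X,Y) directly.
H(X) = 0.9633 bits, H(Y|X) = 0.1291 bits, H(X,Y) = 1.0924 bits

Marginal of X (row sums):
  P(X=0) = 0 + 19/49 = 19/49
  P(X=1) = 29/49 + 1/49 = 30/49
H(X) = -[(19/49)·log₂(19/49) + (30/49)·log₂(30/49)]
  = 0.52998 + 0.43336 = 0.9633 bits

H(Y|X) = Σ_x P(x)·H(Y|X=x):
  X=0: P(X=0) = 19/49, P(Y|X=0) = (0, 1) → H(Y|X=0) = 0.00000
  X=1: P(X=1) = 30/49, P(Y|X=1) = (29/30, 1/30) → H(Y|X=1) = 0.21084
H(Y|X) = (19/49)·0.00000 + (30/49)·0.21084 = 0.1291 bits

H(X,Y) = -Σ_{x,y} P(x,y) log₂ P(x,y). Per-cell terms -P(x,y)·log₂P(x,y):
  X=0: 0.00000, 0.52998
  X=1: 0.44786, 0.11459
  (cells with P = 0 contribute 0)
Sum of the 4 terms: H(X,Y) = 1.0924 bits

Chain rule check:
  H(X) + H(Y|X) = 0.9633 + 0.1291 = 1.0924 bits
  H(X,Y) = 1.0924 bits
✓ Chain rule verified.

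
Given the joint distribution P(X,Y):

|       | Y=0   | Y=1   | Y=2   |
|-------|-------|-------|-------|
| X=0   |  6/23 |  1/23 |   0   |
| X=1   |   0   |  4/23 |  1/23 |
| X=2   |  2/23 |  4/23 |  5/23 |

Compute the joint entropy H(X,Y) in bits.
2.5618 bits

H(X,Y) = -Σ_{x,y} P(x,y) log₂ P(x,y). Per-cell terms -P(x,y)·log₂P(x,y):
  X=0: 0.505722, 0.196677, 0.000000
  X=1: 0.000000, 0.438880, 0.196677
  X=2: 0.306397, 0.438880, 0.478616
  (cells with P = 0 contribute 0)
Sum of the 9 terms: H(X,Y) = 2.5618 bits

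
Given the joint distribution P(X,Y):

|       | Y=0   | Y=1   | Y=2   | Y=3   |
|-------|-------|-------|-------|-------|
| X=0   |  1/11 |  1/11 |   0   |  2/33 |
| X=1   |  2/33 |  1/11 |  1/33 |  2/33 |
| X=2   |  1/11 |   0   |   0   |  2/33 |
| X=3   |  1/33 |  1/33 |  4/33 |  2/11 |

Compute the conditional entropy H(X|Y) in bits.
1.5843 bits

H(X|Y) = H(X,Y) - H(Y)

H(X,Y) = -Σ_{x,y} P(x,y) log₂ P(x,y). Per-cell terms -P(x,y)·log₂P(x,y):
  X=0: 0.31449, 0.31449, 0.00000, 0.24511
  X=1: 0.24511, 0.31449, 0.15286, 0.24511
  X=2: 0.31449, 0.00000, 0.00000, 0.24511
  X=3: 0.15286, 0.15286, 0.36902, 0.44717
  (cells with P = 0 contribute 0)
Sum of the 16 terms: H(X,Y) = 3.5132 bits

Marginal of Y (column sums):
  P(Y=0) = 1/11 + 2/33 + 1/11 + 1/33 = 3/11
  P(Y=1) = 1/11 + 1/11 + 0 + 1/33 = 7/33
  P(Y=2) = 0 + 1/33 + 0 + 4/33 = 5/33
  P(Y=3) = 2/33 + 2/33 + 2/33 + 2/11 = 4/11
H(Y) = -[(3/11)·log₂(3/11) + (7/33)·log₂(7/33) + (5/33)·log₂(5/33) + (4/11)·log₂(4/11)]
  = 0.51122 + 0.47452 + 0.41249 + 0.53070 = 1.9289 bits

H(X|Y) = H(X,Y) - H(Y) = 3.5132 - 1.9289 = 1.5843 bits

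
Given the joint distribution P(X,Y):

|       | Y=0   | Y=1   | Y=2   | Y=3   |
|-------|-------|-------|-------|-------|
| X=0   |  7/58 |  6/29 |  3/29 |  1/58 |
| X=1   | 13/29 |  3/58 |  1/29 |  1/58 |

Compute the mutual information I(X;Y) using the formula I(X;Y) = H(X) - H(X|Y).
0.2350 bits

I(X;Y) = H(X) - H(X|Y)

Marginal of X (row sums):
  P(X=0) = 7/58 + 6/29 + 3/29 + 1/58 = 13/29
  P(X=1) = 13/29 + 3/58 + 1/29 + 1/58 = 16/29
H(X) = -[(13/29)·log₂(13/29) + (16/29)·log₂(16/29)]
  = 0.51890 + 0.47337 = 0.9923 bits

Marginal of Y (column sums):
  P(Y=0) = 7/58 + 13/29 = 33/58
  P(Y=1) = 6/29 + 3/58 = 15/58
  P(Y=2) = 3/29 + 1/29 = 4/29
  P(Y=3) = 1/58 + 1/58 = 1/29
H(X|Y) = Σ_y P(y)·H(X|Y=y):
  Y=0: P(Y=0) = 33/58, P(X|Y=0) = (7/33, 26/33) → H(X|Y=0) = 0.74552
  Y=1: P(Y=1) = 15/58, P(X|Y=1) = (4/5, 1/5) → H(X|Y=1) = 0.72193
  Y=2: P(Y=2) = 4/29, P(X|Y=2) = (3/4, 1/4) → H(X|Y=2) = 0.81128
  Y=3: P(Y=3) = 1/29, P(X|Y=3) = (1/2, 1/2) → H(X|Y=3) = 1.00000
H(X|Y) = (33/58)·0.74552 + (15/58)·0.72193 + (4/29)·0.81128 + (1/29)·1.00000 = 0.7573 bits

I(X;Y) = H(X) - H(X|Y) = 0.9923 - 0.7573 = 0.2350 bits

Cross-check via I(X;Y) = H(X) + H(Y) - H(X,Y): computing H(Y) from the column sums and H(X,Y) from the 8 cells in the same way gives H(Y) = 1.5292 bits and H(X,Y) = 2.2865 bits, so
I(X;Y) = 0.9923 + 1.5292 - 2.2865 = 0.2350 bits ✓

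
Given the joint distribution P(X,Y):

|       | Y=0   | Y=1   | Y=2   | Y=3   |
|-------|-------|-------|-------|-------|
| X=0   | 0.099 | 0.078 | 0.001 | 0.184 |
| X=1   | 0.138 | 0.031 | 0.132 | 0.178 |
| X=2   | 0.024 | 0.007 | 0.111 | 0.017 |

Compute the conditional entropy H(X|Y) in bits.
1.1931 bits

H(X|Y) = H(X,Y) - H(Y)

H(X,Y) = -Σ_{x,y} P(x,y) log₂ P(x,y). Per-cell terms -P(x,y)·log₂P(x,y):
  X=0: 0.330306, 0.287070, 0.009966, 0.449369
  X=1: 0.394302, 0.155359, 0.385624, 0.443229
  X=2: 0.129140, 0.050109, 0.352022, 0.099931
Sum of the 12 terms: H(X,Y) = 3.08643 bits

Marginal of Y (column sums):
  P(Y=0) = 0.099 + 0.138 + 0.024 = 0.261
  P(Y=1) = 0.078 + 0.031 + 0.007 = 0.116
  P(Y=2) = 0.001 + 0.132 + 0.111 = 0.244
  P(Y=3) = 0.184 + 0.178 + 0.017 = 0.379
H(Y) = -[0.261·log₂(0.261) + 0.116·log₂(0.116) + 0.244·log₂(0.244) + 0.379·log₂(0.379)]
  = 0.505786 + 0.360505 + 0.496551 + 0.530498 = 1.89334 bits

H(X|Y) = H(X,Y) - H(Y) = 3.08643 - 1.89334 = 1.1931 bits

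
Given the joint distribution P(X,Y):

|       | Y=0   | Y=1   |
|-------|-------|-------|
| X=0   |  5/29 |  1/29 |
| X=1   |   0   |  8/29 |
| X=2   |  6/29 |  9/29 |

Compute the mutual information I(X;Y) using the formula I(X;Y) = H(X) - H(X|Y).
0.3209 bits

I(X;Y) = H(X) - H(X|Y)

Marginal of X (row sums):
  P(X=0) = 5/29 + 1/29 = 6/29
  P(X=1) = 0 + 8/29 = 8/29
  P(X=2) = 6/29 + 9/29 = 15/29
H(X) = -[(6/29)·log₂(6/29) + (8/29)·log₂(8/29) + (15/29)·log₂(15/29)]
  = 0.47028 + 0.51255 + 0.49194 = 1.4748 bits

Marginal of Y (column sums):
  P(Y=0) = 5/29 + 0 + 6/29 = 11/29
  P(Y=1) = 1/29 + 8/29 + 9/29 = 18/29
H(X|Y) = Σ_y P(y)·H(X|Y=y):
  Y=0: P(Y=0) = 11/29, P(X|Y=0) = (5/11, 0, 6/11) → H(X|Y=0) = 0.99403
  Y=1: P(Y=1) = 18/29, P(X|Y=1) = (1/18, 4/9, 1/2) → H(X|Y=1) = 1.25163
H(X|Y) = (11/29)·0.99403 + (18/29)·1.25163 = 1.1539 bits

I(X;Y) = H(X) - H(X|Y) = 1.4748 - 1.1539 = 0.3209 bits

Cross-check via I(X;Y) = H(X) + H(Y) - H(X,Y): computing H(Y) from the column sums and H(X,Y) from the 6 cells in the same way gives H(Y) = 0.9576 bits and H(X,Y) = 2.1115 bits, so
I(X;Y) = 1.4748 + 0.9576 - 2.1115 = 0.3209 bits ✓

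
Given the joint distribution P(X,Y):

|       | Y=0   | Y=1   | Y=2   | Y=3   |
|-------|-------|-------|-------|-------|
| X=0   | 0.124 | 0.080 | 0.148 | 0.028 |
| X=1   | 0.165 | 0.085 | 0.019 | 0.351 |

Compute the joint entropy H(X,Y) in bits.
2.5873 bits

H(X,Y) = -Σ_{x,y} P(x,y) log₂ P(x,y). Per-cell terms -P(x,y)·log₂P(x,y):
  X=0: 0.37344, 0.29151, 0.40794, 0.14444
  X=1: 0.42891, 0.30229, 0.10864, 0.53017
Sum of the 8 terms: H(X,Y) = 2.5873 bits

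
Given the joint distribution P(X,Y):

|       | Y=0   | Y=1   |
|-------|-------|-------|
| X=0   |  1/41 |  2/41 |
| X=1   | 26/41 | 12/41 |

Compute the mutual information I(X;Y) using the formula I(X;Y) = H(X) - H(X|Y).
0.0251 bits

I(X;Y) = H(X) - H(X|Y)

Marginal of X (row sums):
  P(X=0) = 1/41 + 2/41 = 3/41
  P(X=1) = 26/41 + 12/41 = 38/41
H(X) = -[(3/41)·log₂(3/41) + (38/41)·log₂(38/41)]
  = 0.2760 + 0.1016 = 0.3776 bits

Marginal of Y (column sums):
  P(Y=0) = 1/41 + 26/41 = 27/41
  P(Y=1) = 2/41 + 12/41 = 14/41
H(X|Y) = Σ_y P(y)·H(X|Y=y):
  Y=0: P(Y=0) = 27/41, P(X|Y=0) = (1/27, 26/27) → H(X|Y=0) = 0.2285
  Y=1: P(Y=1) = 14/41, P(X|Y=1) = (1/7, 6/7) → H(X|Y=1) = 0.5917
H(X|Y) = (27/41)·0.2285 + (14/41)·0.5917 = 0.3525 bits

I(X;Y) = H(X) - H(X|Y) = 0.3776 - 0.3525 = 0.0251 bits

Cross-check via I(X;Y) = H(X) + H(Y) - H(X,Y): computing H(Y) from the column sums and H(X,Y) from the 4 cells in the same way gives H(Y) = 0.9262 bits and H(X,Y) = 1.2787 bits, so
I(X;Y) = 0.3776 + 0.9262 - 1.2787 = 0.0251 bits ✓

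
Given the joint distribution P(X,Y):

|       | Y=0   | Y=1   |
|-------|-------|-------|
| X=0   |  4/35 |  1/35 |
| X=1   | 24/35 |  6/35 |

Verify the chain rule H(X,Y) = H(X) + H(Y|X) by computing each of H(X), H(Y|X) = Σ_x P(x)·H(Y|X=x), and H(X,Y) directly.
H(X) = 0.5917 bits, H(Y|X) = 0.7219 bits, H(X,Y) = 1.3136 bits

Marginal of X (row sums):
  P(X=0) = 4/35 + 1/35 = 1/7
  P(X=1) = 24/35 + 6/35 = 6/7
H(X) = -[(1/7)·log₂(1/7) + (6/7)·log₂(6/7)]
  = 0.4011 + 0.1906 = 0.5917 bits

H(Y|X) = Σ_x P(x)·H(Y|X=x):
  X=0: P(X=0) = 1/7, P(Y|X=0) = (4/5, 1/5) → H(Y|X=0) = 0.7219
  X=1: P(X=1) = 6/7, P(Y|X=1) = (4/5, 1/5) → H(Y|X=1) = 0.7219
H(Y|X) = (1/7)·0.7219 + (6/7)·0.7219 = 0.7219 bits

H(X,Y) = -Σ_{x,y} P(x,y) log₂ P(x,y). Per-cell terms -P(x,y)·log₂P(x,y):
  X=0: 0.3576, 0.1466
  X=1: 0.3732, 0.4362
Sum of the 4 terms: H(X,Y) = 1.3136 bits

Chain rule check:
  H(X) + H(Y|X) = 0.5917 + 0.7219 = 1.3136 bits
  H(X,Y) = 1.3136 bits
✓ Chain rule verified.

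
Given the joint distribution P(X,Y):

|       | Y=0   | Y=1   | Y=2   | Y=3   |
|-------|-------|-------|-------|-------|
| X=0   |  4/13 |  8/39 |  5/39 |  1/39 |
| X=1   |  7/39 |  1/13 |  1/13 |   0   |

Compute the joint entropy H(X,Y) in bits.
2.5215 bits

H(X,Y) = -Σ_{x,y} P(x,y) log₂ P(x,y). Per-cell terms -P(x,y)·log₂P(x,y):
  X=0: 0.52321, 0.46880, 0.37993, 0.13552
  X=1: 0.44478, 0.28465, 0.28465, 0.00000
  (cells with P = 0 contribute 0)
Sum of the 8 terms: H(X,Y) = 2.5215 bits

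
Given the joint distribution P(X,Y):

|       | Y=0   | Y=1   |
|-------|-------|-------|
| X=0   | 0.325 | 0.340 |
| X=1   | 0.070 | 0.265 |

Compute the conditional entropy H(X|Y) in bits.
0.8645 bits

H(X|Y) = H(X,Y) - H(Y)

H(X,Y) = -Σ_{x,y} P(x,y) log₂ P(x,y). Per-cell terms -P(x,y)·log₂P(x,y):
  X=0: 0.526984, 0.529174
  X=1: 0.268555, 0.507723
Sum of the 4 terms: H(X,Y) = 1.83244 bits

Marginal of Y (column sums):
  P(Y=0) = 0.325 + 0.070 = 0.395
  P(Y=1) = 0.340 + 0.265 = 0.605
H(Y) = -[0.395·log₂(0.395) + 0.605·log₂(0.605)]
  = 0.529330 + 0.438621 = 0.96795 bits

H(X|Y) = H(X,Y) - H(Y) = 1.83244 - 0.96795 = 0.8645 bits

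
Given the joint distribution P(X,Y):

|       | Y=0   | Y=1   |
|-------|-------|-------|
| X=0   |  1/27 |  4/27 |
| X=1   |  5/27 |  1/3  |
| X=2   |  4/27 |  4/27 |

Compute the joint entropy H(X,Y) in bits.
2.3794 bits

H(X,Y) = -Σ_{x,y} P(x,y) log₂ P(x,y). Per-cell terms -P(x,y)·log₂P(x,y):
  X=0: 0.17611, 0.40813
  X=1: 0.45055, 0.52832
  X=2: 0.40813, 0.40813
Sum of the 6 terms: H(X,Y) = 2.3794 bits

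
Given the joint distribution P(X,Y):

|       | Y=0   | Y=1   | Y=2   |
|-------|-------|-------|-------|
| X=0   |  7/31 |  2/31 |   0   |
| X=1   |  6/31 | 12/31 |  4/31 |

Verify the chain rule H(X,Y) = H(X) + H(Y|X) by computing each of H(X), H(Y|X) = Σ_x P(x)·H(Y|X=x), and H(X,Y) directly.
H(X) = 0.8691 bits, H(Y|X) = 1.2405 bits, H(X,Y) = 2.1097 bits

Marginal of X (row sums):
  P(X=0) = 7/31 + 2/31 + 0 = 9/31
  P(X=1) = 6/31 + 12/31 + 4/31 = 22/31
H(X) = -[(9/31)·log₂(9/31) + (22/31)·log₂(22/31)]
  = 0.5180 + 0.3511 = 0.8691 bits

H(Y|X) = Σ_x P(x)·H(Y|X=x):
  X=0: P(X=0) = 9/31, P(Y|X=0) = (7/9, 2/9, 0) → H(Y|X=0) = 0.7642
  X=1: P(X=1) = 22/31, P(Y|X=1) = (3/11, 6/11, 2/11) → H(Y|X=1) = 1.4354
H(Y|X) = (9/31)·0.7642 + (22/31)·1.4354 = 1.2405 bits

H(X,Y) = -Σ_{x,y} P(x,y) log₂ P(x,y). Per-cell terms -P(x,y)·log₂P(x,y):
  X=0: 0.4848, 0.2551, 0.0000
  X=1: 0.4586, 0.5300, 0.3812
  (cells with P = 0 contribute 0)
Sum of the 6 terms: H(X,Y) = 2.1097 bits

Chain rule check:
  H(X) + H(Y|X) = 0.8691 + 1.2405 = 2.1096 bits
  H(X,Y) = 2.1097 bits
✓ Chain rule verified (Δ = 0.0001 is 4-dp rounding noise: each of the three values was rounded independently).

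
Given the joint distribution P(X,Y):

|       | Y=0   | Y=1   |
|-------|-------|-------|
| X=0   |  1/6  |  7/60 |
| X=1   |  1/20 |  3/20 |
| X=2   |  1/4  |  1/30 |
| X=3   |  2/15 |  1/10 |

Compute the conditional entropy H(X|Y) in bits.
1.8315 bits

H(X|Y) = H(X,Y) - H(Y)

H(X,Y) = -Σ_{x,y} P(x,y) log₂ P(x,y). Per-cell terms -P(x,y)·log₂P(x,y):
  X=0: 0.43083, 0.36161
  X=1: 0.21610, 0.41054
  X=2: 0.50000, 0.16356
  X=3: 0.38759, 0.33219
Sum of the 8 terms: H(X,Y) = 2.80242 bits

Marginal of Y (column sums):
  P(Y=0) = 1/6 + 1/20 + 1/4 + 2/15 = 3/5
  P(Y=1) = 7/60 + 3/20 + 1/30 + 1/10 = 2/5
H(Y) = -[(3/5)·log₂(3/5) + (2/5)·log₂(2/5)]
  = 0.44218 + 0.52877 = 0.97095 bits

H(X|Y) = H(X,Y) - H(Y) = 2.80242 - 0.97095 = 1.8315 bits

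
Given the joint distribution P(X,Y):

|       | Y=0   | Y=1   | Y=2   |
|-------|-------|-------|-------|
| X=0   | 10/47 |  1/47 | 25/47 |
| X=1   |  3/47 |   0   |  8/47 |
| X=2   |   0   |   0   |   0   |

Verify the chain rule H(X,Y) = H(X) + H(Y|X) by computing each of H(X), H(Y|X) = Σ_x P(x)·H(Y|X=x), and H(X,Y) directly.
H(X) = 0.7850 bits, H(Y|X) = 0.9809 bits, H(X,Y) = 1.7659 bits

Marginal of X (row sums):
  P(X=0) = 10/47 + 1/47 + 25/47 = 36/47
  P(X=1) = 3/47 + 0 + 8/47 = 11/47
  P(X=2) = 0 + 0 + 0 = 0
H(X) = -[(36/47)·log₂(36/47) + (11/47)·log₂(11/47)]   (outcomes with P = 0 contribute 0)
  = 0.294636 + 0.490356 = 0.7850 bits

H(Y|X) = Σ_x P(x)·H(Y|X=x):
  X=0: P(X=0) = 36/47, P(Y|X=0) = (5/18, 1/36, 25/36) → H(Y|X=0) = 1.022267
  X=1: P(X=1) = 11/47, P(Y|X=1) = (3/11, 0, 8/11) → H(Y|X=1) = 0.845351
  X=2: P(X=2) = 0 → contributes 0
H(Y|X) = (36/47)·1.022267 + (11/47)·0.845351 = 0.9809 bits

H(X,Y) = -Σ_{x,y} P(x,y) log₂ P(x,y). Per-cell terms -P(x,y)·log₂P(x,y):
  X=0: 0.475034, 0.118183, 0.484432
  X=1: 0.253380, 0.000000, 0.434824
  X=2: 0.000000, 0.000000, 0.000000
  (cells with P = 0 contribute 0)
Sum of the 9 terms: H(X,Y) = 1.7659 bits

Chain rule check:
  H(X) + H(Y|X) = 0.7850 + 0.9809 = 1.7659 bits
  H(X,Y) = 1.7659 bits
✓ Chain rule verified.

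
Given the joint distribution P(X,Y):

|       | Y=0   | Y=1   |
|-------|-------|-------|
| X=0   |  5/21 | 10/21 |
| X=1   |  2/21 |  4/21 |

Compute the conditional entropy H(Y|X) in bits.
0.9183 bits

H(Y|X) = H(X,Y) - H(X)

H(X,Y) = -Σ_{x,y} P(x,y) log₂ P(x,y). Per-cell terms -P(x,y)·log₂P(x,y):
  X=0: 0.4929, 0.5097
  X=1: 0.3231, 0.4557
Sum of the 4 terms: H(X,Y) = 1.7814 bits

Marginal of X (row sums):
  P(X=0) = 5/21 + 10/21 = 5/7
  P(X=1) = 2/21 + 4/21 = 2/7
H(X) = -[(5/7)·log₂(5/7) + (2/7)·log₂(2/7)]
  = 0.3467 + 0.5164 = 0.8631 bits

H(Y|X) = H(X,Y) - H(X) = 1.7814 - 0.8631 = 0.9183 bits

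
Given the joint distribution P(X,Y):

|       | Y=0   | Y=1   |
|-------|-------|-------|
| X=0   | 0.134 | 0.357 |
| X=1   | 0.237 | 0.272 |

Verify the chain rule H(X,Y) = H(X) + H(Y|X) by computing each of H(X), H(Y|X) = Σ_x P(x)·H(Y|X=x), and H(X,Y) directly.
H(X) = 0.9998 bits, H(Y|X) = 0.9225 bits, H(X,Y) = 1.9222 bits

Marginal of X (row sums):
  P(X=0) = 0.134 + 0.357 = 0.491
  P(X=1) = 0.237 + 0.272 = 0.509
H(X) = -[0.491·log₂(0.491) + 0.509·log₂(0.509)]
  = 0.50387 + 0.49590 = 0.9998 bits

H(Y|X) = Σ_x P(x)·H(Y|X=x):
  X=0: P(X=0) = 0.491, P(Y|X=0) = (134/491, 357/491) → H(Y|X=0) = 0.84561
  X=1: P(X=1) = 0.509, P(Y|X=1) = (237/509, 272/509) → H(Y|X=1) = 0.99659
H(Y|X) = 0.491·0.84561 + 0.509·0.99659 = 0.9225 bits

H(X,Y) = -Σ_{x,y} P(x,y) log₂ P(x,y). Per-cell terms -P(x,y)·log₂P(x,y):
  X=0: 0.38856, 0.53050
  X=1: 0.49226, 0.51090
Sum of the 4 terms: H(X,Y) = 1.9222 bits

Chain rule check:
  H(X) + H(Y|X) = 0.9998 + 0.9225 = 1.9223 bits
  H(X,Y) = 1.9222 bits
✓ Chain rule verified (Δ = 0.0001 is 4-dp rounding noise: each of the three values was rounded independently).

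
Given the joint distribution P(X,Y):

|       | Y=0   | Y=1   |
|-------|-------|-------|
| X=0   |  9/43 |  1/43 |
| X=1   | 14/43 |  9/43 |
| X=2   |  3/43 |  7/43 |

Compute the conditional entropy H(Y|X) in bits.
0.8305 bits

H(Y|X) = H(X,Y) - H(X)

H(X,Y) = -Σ_{x,y} P(x,y) log₂ P(x,y). Per-cell terms -P(x,y)·log₂P(x,y):
  X=0: 0.47226, 0.12619
  X=1: 0.52709, 0.47226
  X=2: 0.26800, 0.42633
Sum of the 6 terms: H(X,Y) = 2.2921 bits

Marginal of X (row sums):
  P(X=0) = 9/43 + 1/43 = 10/43
  P(X=1) = 14/43 + 9/43 = 23/43
  P(X=2) = 3/43 + 7/43 = 10/43
H(X) = -[(10/43)·log₂(10/43) + (23/43)·log₂(23/43) + (10/43)·log₂(10/43)]
  = 0.48938 + 0.48284 + 0.48938 = 1.4616 bits

H(Y|X) = H(X,Y) - H(X) = 2.2921 - 1.4616 = 0.8305 bits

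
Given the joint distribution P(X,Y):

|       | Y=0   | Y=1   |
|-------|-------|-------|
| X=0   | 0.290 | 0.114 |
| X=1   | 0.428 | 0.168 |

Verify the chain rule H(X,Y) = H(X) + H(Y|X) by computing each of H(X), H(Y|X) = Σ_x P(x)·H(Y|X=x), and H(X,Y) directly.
H(X) = 0.9732 bits, H(Y|X) = 0.8582 bits, H(X,Y) = 1.8314 bits

Marginal of X (row sums):
  P(X=0) = 0.290 + 0.114 = 0.404
  P(X=1) = 0.428 + 0.168 = 0.596
H(X) = -[0.404·log₂(0.404) + 0.596·log₂(0.596)]
  = 0.52826 + 0.44498 = 0.9732 bits

H(Y|X) = Σ_x P(x)·H(Y|X=x):
  X=0: P(X=0) = 0.404, P(Y|X=0) = (145/202, 57/202) → H(Y|X=0) = 0.85840
  X=1: P(X=1) = 0.596, P(Y|X=1) = (107/149, 42/149) → H(Y|X=1) = 0.85800
H(Y|X) = 0.404·0.85840 + 0.596·0.85800 = 0.8582 bits

H(X,Y) = -Σ_{x,y} P(x,y) log₂ P(x,y). Per-cell terms -P(x,y)·log₂P(x,y):
  X=0: 0.51790, 0.35715
  X=1: 0.52401, 0.43234
Sum of the 4 terms: H(X,Y) = 1.8314 bits

Chain rule check:
  H(X) + H(Y|X) = 0.9732 + 0.8582 = 1.8314 bits
  H(X,Y) = 1.8314 bits
✓ Chain rule verified.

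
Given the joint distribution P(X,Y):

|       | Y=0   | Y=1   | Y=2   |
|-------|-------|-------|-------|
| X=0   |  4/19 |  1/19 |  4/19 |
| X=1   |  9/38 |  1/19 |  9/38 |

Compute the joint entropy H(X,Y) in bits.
2.3780 bits

H(X,Y) = -Σ_{x,y} P(x,y) log₂ P(x,y). Per-cell terms -P(x,y)·log₂P(x,y):
  X=0: 0.4732, 0.2236, 0.4732
  X=1: 0.4922, 0.2236, 0.4922
Sum of the 6 terms: H(X,Y) = 2.3780 bits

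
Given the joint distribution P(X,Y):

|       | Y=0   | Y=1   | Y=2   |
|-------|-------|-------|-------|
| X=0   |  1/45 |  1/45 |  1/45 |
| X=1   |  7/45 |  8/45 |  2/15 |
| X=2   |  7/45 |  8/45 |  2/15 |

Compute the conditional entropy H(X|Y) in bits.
1.2861 bits

H(X|Y) = H(X,Y) - H(Y)

H(X,Y) = -Σ_{x,y} P(x,y) log₂ P(x,y). Per-cell terms -P(x,y)·log₂P(x,y):
  X=0: 0.12204, 0.12204, 0.12204
  X=1: 0.41759, 0.44300, 0.38759
  X=2: 0.41759, 0.44300, 0.38759
Sum of the 9 terms: H(X,Y) = 2.8625 bits

Marginal of Y (column sums):
  P(Y=0) = 1/45 + 7/45 + 7/45 = 1/3
  P(Y=1) = 1/45 + 8/45 + 8/45 = 17/45
  P(Y=2) = 1/45 + 2/15 + 2/15 = 13/45
H(Y) = -[(1/3)·log₂(1/3) + (17/45)·log₂(17/45) + (13/45)·log₂(13/45)]
  = 0.52832 + 0.53055 + 0.51752 = 1.5764 bits

H(X|Y) = H(X,Y) - H(Y) = 2.8625 - 1.5764 = 1.2861 bits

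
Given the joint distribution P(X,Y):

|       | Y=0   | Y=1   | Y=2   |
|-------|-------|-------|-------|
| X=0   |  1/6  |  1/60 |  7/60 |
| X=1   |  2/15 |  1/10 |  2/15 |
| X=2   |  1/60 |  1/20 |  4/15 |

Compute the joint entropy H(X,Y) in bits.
2.8213 bits

H(X,Y) = -Σ_{x,y} P(x,y) log₂ P(x,y). Per-cell terms -P(x,y)·log₂P(x,y):
  X=0: 0.43083, 0.09845, 0.36161
  X=1: 0.38759, 0.33219, 0.38759
  X=2: 0.09845, 0.21610, 0.50850
Sum of the 9 terms: H(X,Y) = 2.8213 bits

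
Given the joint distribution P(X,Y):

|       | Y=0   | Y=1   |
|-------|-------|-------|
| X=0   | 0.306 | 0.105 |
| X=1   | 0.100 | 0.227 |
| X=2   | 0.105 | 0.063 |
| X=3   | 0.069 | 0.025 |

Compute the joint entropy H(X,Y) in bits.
2.6739 bits

H(X,Y) = -Σ_{x,y} P(x,y) log₂ P(x,y). Per-cell terms -P(x,y)·log₂P(x,y):
  X=0: 0.5228, 0.3414
  X=1: 0.3322, 0.4856
  X=2: 0.3414, 0.2513
  X=3: 0.2662, 0.1330
Sum of the 8 terms: H(X,Y) = 2.6739 bits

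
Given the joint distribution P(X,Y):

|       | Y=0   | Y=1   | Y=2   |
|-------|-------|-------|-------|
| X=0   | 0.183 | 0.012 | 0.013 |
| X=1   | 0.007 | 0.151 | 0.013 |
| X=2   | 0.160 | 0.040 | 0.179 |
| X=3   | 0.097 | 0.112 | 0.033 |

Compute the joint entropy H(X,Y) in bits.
3.0455 bits

H(X,Y) = -Σ_{x,y} P(x,y) log₂ P(x,y). Per-cell terms -P(x,y)·log₂P(x,y):
  X=0: 0.44837, 0.07657, 0.08145
  X=1: 0.05011, 0.41183, 0.08145
  X=2: 0.42302, 0.18575, 0.44427
  X=3: 0.32649, 0.35374, 0.16241
Sum of the 12 terms: H(X,Y) = 3.0455 bits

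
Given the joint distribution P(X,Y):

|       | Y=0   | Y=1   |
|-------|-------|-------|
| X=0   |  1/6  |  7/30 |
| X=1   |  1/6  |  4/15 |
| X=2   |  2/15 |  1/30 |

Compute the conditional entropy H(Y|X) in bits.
0.9288 bits

H(Y|X) = H(X,Y) - H(X)

H(X,Y) = -Σ_{x,y} P(x,y) log₂ P(x,y). Per-cell terms -P(x,y)·log₂P(x,y):
  X=0: 0.4308, 0.4899
  X=1: 0.4308, 0.5085
  X=2: 0.3876, 0.1636
Sum of the 6 terms: H(X,Y) = 2.4112 bits

Marginal of X (row sums):
  P(X=0) = 1/6 + 7/30 = 2/5
  P(X=1) = 1/6 + 4/15 = 13/30
  P(X=2) = 2/15 + 1/30 = 1/6
H(X) = -[(2/5)·log₂(2/5) + (13/30)·log₂(13/30) + (1/6)·log₂(1/6)]
  = 0.5288 + 0.5228 + 0.4308 = 1.4824 bits

H(Y|X) = H(X,Y) - H(X) = 2.4112 - 1.4824 = 0.9288 bits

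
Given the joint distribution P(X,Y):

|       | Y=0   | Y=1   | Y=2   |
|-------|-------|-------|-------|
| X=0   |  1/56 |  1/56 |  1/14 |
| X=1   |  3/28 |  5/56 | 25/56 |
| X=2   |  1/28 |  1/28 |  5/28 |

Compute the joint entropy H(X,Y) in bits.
2.4424 bits

H(X,Y) = -Σ_{x,y} P(x,y) log₂ P(x,y). Per-cell terms -P(x,y)·log₂P(x,y):
  X=0: 0.10370, 0.10370, 0.27195
  X=1: 0.34526, 0.31120, 0.51942
  X=2: 0.17169, 0.17169, 0.44383
Sum of the 9 terms: H(X,Y) = 2.4424 bits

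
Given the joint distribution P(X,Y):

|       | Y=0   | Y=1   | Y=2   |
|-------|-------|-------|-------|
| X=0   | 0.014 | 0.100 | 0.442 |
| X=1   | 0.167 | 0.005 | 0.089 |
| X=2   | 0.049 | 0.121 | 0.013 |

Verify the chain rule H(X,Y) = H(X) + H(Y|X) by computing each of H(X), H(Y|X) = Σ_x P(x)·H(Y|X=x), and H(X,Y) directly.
H(X) = 1.4250 bits, H(Y|X) = 0.9574 bits, H(X,Y) = 2.3824 bits

Marginal of X (row sums):
  P(X=0) = 0.014 + 0.100 + 0.442 = 0.556
  P(X=1) = 0.167 + 0.005 + 0.089 = 0.261
  P(X=2) = 0.049 + 0.121 + 0.013 = 0.183
H(X) = -[0.556·log₂(0.556) + 0.261·log₂(0.261) + 0.183·log₂(0.183)]
  = 0.47084 + 0.50579 + 0.44837 = 1.4250 bits

H(Y|X) = Σ_x P(x)·H(Y|X=x):
  X=0: P(X=0) = 0.556, P(Y|X=0) = (7/278, 25/139, 221/278) → H(Y|X=0) = 0.84207
  X=1: P(X=1) = 0.261, P(Y|X=1) = (167/261, 5/261, 89/261) → H(Y|X=1) = 1.05079
  X=2: P(X=2) = 0.183, P(Y|X=2) = (49/183, 121/183, 13/183) → H(Y|X=2) = 1.17467
H(Y|X) = 0.556·0.84207 + 0.261·1.05079 + 0.183·1.17467 = 0.9574 bits

H(X,Y) = -Σ_{x,y} P(x,y) log₂ P(x,y). Per-cell terms -P(x,y)·log₂P(x,y):
  X=0: 0.08622, 0.33219, 0.52062
  X=1: 0.43121, 0.03822, 0.31061
  X=2: 0.21320, 0.36868, 0.08145
Sum of the 9 terms: H(X,Y) = 2.3824 bits

Chain rule check:
  H(X) + H(Y|X) = 1.4250 + 0.9574 = 2.3824 bits
  H(X,Y) = 2.3824 bits
✓ Chain rule verified.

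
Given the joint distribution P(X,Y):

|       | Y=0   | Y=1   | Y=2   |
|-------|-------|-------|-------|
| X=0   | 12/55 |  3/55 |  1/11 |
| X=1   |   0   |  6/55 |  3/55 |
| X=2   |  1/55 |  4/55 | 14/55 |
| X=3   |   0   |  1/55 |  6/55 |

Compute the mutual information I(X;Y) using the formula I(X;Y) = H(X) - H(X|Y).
0.4198 bits

I(X;Y) = H(X) - H(X|Y)

Marginal of X (row sums):
  P(X=0) = 12/55 + 3/55 + 1/11 = 4/11
  P(X=1) = 0 + 6/55 + 3/55 = 9/55
  P(X=2) = 1/55 + 4/55 + 14/55 = 19/55
  P(X=3) = 0 + 1/55 + 6/55 = 7/55
H(X) = -[(4/11)·log₂(4/11) + (9/55)·log₂(9/55) + (19/55)·log₂(19/55) + (7/55)·log₂(7/55)]
  = 0.5307024 + 0.4273257 + 0.5297311 + 0.3785097 = 1.866269 bits

Marginal of Y (column sums):
  P(Y=0) = 12/55 + 0 + 1/55 + 0 = 13/55
  P(Y=1) = 3/55 + 6/55 + 4/55 + 1/55 = 14/55
  P(Y=2) = 1/11 + 3/55 + 14/55 + 6/55 = 28/55
H(X|Y) = Σ_y P(y)·H(X|Y=y):
  Y=0: P(Y=0) = 13/55, P(X|Y=0) = (12/13, 0, 1/13, 0) → H(X|Y=0) = 0.3912436
  Y=1: P(Y=1) = 14/55, P(X|Y=1) = (3/14, 3/7, 2/7, 1/14) → H(X|Y=1) = 1.7884505
  Y=2: P(Y=2) = 28/55, P(X|Y=2) = (5/28, 3/28, 1/2, 3/14) → H(X|Y=2) = 1.7653095
H(X|Y) = (13/55)·0.3912436 + (14/55)·1.7884505 + (28/55)·1.7653095 = 1.446421 bits

I(X;Y) = H(X) - H(X|Y) = 1.866269 - 1.446421 = 0.4198 bits

Cross-check via I(X;Y) = H(X) + H(Y) - H(X,Y): computing H(Y) from the column sums and H(X,Y) from the 12 cells in the same way gives H(Y) = 1.490185 bits and H(X,Y) = 2.936605 bits, so
I(X;Y) = 1.866269 + 1.490185 - 2.936605 = 0.4198 bits ✓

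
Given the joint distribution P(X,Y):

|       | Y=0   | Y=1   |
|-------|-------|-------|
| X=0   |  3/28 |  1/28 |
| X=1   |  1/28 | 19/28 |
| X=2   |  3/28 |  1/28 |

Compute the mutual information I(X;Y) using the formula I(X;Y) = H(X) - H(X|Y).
0.3749 bits

I(X;Y) = H(X) - H(X|Y)

Marginal of X (row sums):
  P(X=0) = 3/28 + 1/28 = 1/7
  P(X=1) = 1/28 + 19/28 = 5/7
  P(X=2) = 3/28 + 1/28 = 1/7
H(X) = -[(1/7)·log₂(1/7) + (5/7)·log₂(5/7) + (1/7)·log₂(1/7)]
  = 0.40105 + 0.34673 + 0.40105 = 1.1488 bits

Marginal of Y (column sums):
  P(Y=0) = 3/28 + 1/28 + 3/28 = 1/4
  P(Y=1) = 1/28 + 19/28 + 1/28 = 3/4
H(X|Y) = Σ_y P(y)·H(X|Y=y):
  Y=0: P(Y=0) = 1/4, P(X|Y=0) = (3/7, 1/7, 3/7) → H(X|Y=0) = 1.44882
  Y=1: P(Y=1) = 3/4, P(X|Y=1) = (1/21, 19/21, 1/21) → H(X|Y=1) = 0.54895
H(X|Y) = (1/4)·1.44882 + (3/4)·0.54895 = 0.7739 bits

I(X;Y) = H(X) - H(X|Y) = 1.1488 - 0.7739 = 0.3749 bits

Cross-check via I(X;Y) = H(X) + H(Y) - H(X,Y): computing H(Y) from the column sums and H(X,Y) from the 6 cells in the same way gives H(Y) = 0.8113 bits and H(X,Y) = 1.5852 bits, so
I(X;Y) = 1.1488 + 0.8113 - 1.5852 = 0.3749 bits ✓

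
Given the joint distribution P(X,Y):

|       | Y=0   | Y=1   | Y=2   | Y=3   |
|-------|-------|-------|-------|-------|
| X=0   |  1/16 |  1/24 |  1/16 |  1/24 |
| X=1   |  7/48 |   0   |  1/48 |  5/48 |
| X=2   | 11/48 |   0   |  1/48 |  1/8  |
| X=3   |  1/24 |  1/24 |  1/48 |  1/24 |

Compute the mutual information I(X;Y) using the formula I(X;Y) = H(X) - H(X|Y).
0.2130 bits

I(X;Y) = H(X) - H(X|Y)

Marginal of X (row sums):
  P(X=0) = 1/16 + 1/24 + 1/16 + 1/24 = 5/24
  P(X=1) = 7/48 + 0 + 1/48 + 5/48 = 13/48
  P(X=2) = 11/48 + 0 + 1/48 + 1/8 = 3/8
  P(X=3) = 1/24 + 1/24 + 1/48 + 1/24 = 7/48
H(X) = -[(5/24)·log₂(5/24) + (13/48)·log₂(13/48) + (3/8)·log₂(3/8) + (7/48)·log₂(7/48)]
  = 0.4715 + 0.5104 + 0.5306 + 0.4051 = 1.9176 bits

Marginal of Y (column sums):
  P(Y=0) = 1/16 + 7/48 + 11/48 + 1/24 = 23/48
  P(Y=1) = 1/24 + 0 + 0 + 1/24 = 1/12
  P(Y=2) = 1/16 + 1/48 + 1/48 + 1/48 = 1/8
  P(Y=3) = 1/24 + 5/48 + 1/8 + 1/24 = 5/16
H(X|Y) = Σ_y P(y)·H(X|Y=y):
  Y=0: P(Y=0) = 23/48, P(X|Y=0) = (3/23, 7/23, 11/23, 2/23) → H(X|Y=0) = 1.7209
  Y=1: P(Y=1) = 1/12, P(X|Y=1) = (1/2, 0, 0, 1/2) → H(X|Y=1) = 1.0000
  Y=2: P(Y=2) = 1/8, P(X|Y=2) = (1/2, 1/6, 1/6, 1/6) → H(X|Y=2) = 1.7925
  Y=3: P(Y=3) = 5/16, P(X|Y=3) = (2/15, 1/3, 2/5, 2/15) → H(X|Y=3) = 1.8323
H(X|Y) = (23/48)·1.7209 + (1/12)·1.0000 + (1/8)·1.7925 + (5/16)·1.8323 = 1.7046 bits

I(X;Y) = H(X) - H(X|Y) = 1.9176 - 1.7046 = 0.2130 bits

Cross-check via I(X;Y) = H(X) + H(Y) - H(X,Y): computing H(Y) from the column sums and H(X,Y) from the 16 cells in the same way gives H(Y) = 1.7067 bits and H(X,Y) = 3.4113 bits, so
I(X;Y) = 1.9176 + 1.7067 - 3.4113 = 0.2130 bits ✓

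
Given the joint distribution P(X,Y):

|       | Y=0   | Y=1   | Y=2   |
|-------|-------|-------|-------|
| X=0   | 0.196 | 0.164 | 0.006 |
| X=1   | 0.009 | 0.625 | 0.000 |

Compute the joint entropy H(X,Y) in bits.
1.4178 bits

H(X,Y) = -Σ_{x,y} P(x,y) log₂ P(x,y). Per-cell terms -P(x,y)·log₂P(x,y):
  X=0: 0.46081, 0.42775, 0.04428
  X=1: 0.06116, 0.42379, 0.00000
  (cells with P = 0 contribute 0)
Sum of the 6 terms: H(X,Y) = 1.4178 bits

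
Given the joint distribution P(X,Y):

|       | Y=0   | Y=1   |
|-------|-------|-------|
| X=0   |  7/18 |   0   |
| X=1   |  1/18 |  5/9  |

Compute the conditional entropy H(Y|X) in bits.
0.2686 bits

H(Y|X) = H(X,Y) - H(X)

H(X,Y) = -Σ_{x,y} P(x,y) log₂ P(x,y). Per-cell terms -P(x,y)·log₂P(x,y):
  X=0: 0.5299, 0.0000
  X=1: 0.2317, 0.4711
  (cells with P = 0 contribute 0)
Sum of the 4 terms: H(X,Y) = 1.2327 bits

Marginal of X (row sums):
  P(X=0) = 7/18 + 0 = 7/18
  P(X=1) = 1/18 + 5/9 = 11/18
H(X) = -[(7/18)·log₂(7/18) + (11/18)·log₂(11/18)]
  = 0.5299 + 0.4342 = 0.9641 bits

H(Y|X) = H(X,Y) - H(X) = 1.2327 - 0.9641 = 0.2686 bits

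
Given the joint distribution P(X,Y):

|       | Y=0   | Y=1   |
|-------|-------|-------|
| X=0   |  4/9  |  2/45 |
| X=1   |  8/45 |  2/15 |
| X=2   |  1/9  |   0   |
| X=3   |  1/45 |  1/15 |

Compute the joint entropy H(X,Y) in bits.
2.2849 bits

H(X,Y) = -Σ_{x,y} P(x,y) log₂ P(x,y). Per-cell terms -P(x,y)·log₂P(x,y):
  X=0: 0.5200, 0.1996
  X=1: 0.4430, 0.3876
  X=2: 0.3522, 0.0000
  X=3: 0.1220, 0.2605
  (cells with P = 0 contribute 0)
Sum of the 8 terms: H(X,Y) = 2.2849 bits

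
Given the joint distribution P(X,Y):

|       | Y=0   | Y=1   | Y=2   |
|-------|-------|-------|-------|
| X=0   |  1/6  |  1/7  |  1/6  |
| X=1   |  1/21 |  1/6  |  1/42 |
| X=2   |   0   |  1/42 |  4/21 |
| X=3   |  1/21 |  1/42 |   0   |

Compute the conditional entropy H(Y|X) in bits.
1.2019 bits

H(Y|X) = H(X,Y) - H(X)

H(X,Y) = -Σ_{x,y} P(x,y) log₂ P(x,y). Per-cell terms -P(x,y)·log₂P(x,y):
  X=0: 0.43083, 0.40105, 0.43083
  X=1: 0.20916, 0.43083, 0.12839
  X=2: 0.00000, 0.12839, 0.45568
  X=3: 0.20916, 0.12839, 0.00000
  (cells with P = 0 contribute 0)
Sum of the 12 terms: H(X,Y) = 2.9527 bits

Marginal of X (row sums):
  P(X=0) = 1/6 + 1/7 + 1/6 = 10/21
  P(X=1) = 1/21 + 1/6 + 1/42 = 5/21
  P(X=2) = 0 + 1/42 + 4/21 = 3/14
  P(X=3) = 1/21 + 1/42 + 0 = 1/14
H(X) = -[(10/21)·log₂(10/21) + (5/21)·log₂(5/21) + (3/14)·log₂(3/14) + (1/14)·log₂(1/14)]
  = 0.50971 + 0.49295 + 0.47623 + 0.27195 = 1.7508 bits

H(Y|X) = H(X,Y) - H(X) = 2.9527 - 1.7508 = 1.2019 bits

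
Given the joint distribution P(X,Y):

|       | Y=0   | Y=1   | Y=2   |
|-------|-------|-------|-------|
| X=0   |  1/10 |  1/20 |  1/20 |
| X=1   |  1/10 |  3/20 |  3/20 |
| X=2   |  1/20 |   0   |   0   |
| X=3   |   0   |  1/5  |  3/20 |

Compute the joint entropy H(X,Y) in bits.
3.0087 bits

H(X,Y) = -Σ_{x,y} P(x,y) log₂ P(x,y). Per-cell terms -P(x,y)·log₂P(x,y):
  X=0: 0.33219, 0.21610, 0.21610
  X=1: 0.33219, 0.41054, 0.41054
  X=2: 0.21610, 0.00000, 0.00000
  X=3: 0.00000, 0.46439, 0.41054
  (cells with P = 0 contribute 0)
Sum of the 12 terms: H(X,Y) = 3.0087 bits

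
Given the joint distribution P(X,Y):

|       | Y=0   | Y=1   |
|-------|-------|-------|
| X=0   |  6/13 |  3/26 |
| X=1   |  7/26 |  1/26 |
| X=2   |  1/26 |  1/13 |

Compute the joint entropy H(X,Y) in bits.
2.0302 bits

H(X,Y) = -Σ_{x,y} P(x,y) log₂ P(x,y). Per-cell terms -P(x,y)·log₂P(x,y):
  X=0: 0.5148, 0.3595
  X=1: 0.5097, 0.1808
  X=2: 0.1808, 0.2846
Sum of the 6 terms: H(X,Y) = 2.0302 bits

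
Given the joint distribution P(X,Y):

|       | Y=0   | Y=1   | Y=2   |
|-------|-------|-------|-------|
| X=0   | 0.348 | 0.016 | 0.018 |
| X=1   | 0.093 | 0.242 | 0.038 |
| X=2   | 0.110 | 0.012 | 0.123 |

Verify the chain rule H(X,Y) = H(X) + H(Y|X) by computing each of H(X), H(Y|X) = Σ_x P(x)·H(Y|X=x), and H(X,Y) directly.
H(X) = 1.5582 bits, H(Y|X) = 0.9636 bits, H(X,Y) = 2.5218 bits

Marginal of X (row sums):
  P(X=0) = 0.348 + 0.016 + 0.018 = 0.382
  P(X=1) = 0.093 + 0.242 + 0.038 = 0.373
  P(X=2) = 0.110 + 0.012 + 0.123 = 0.245
H(X) = -[0.382·log₂(0.382) + 0.373·log₂(0.373) + 0.245·log₂(0.245)]
  = 0.53035 + 0.53069 + 0.49714 = 1.5582 bits

H(Y|X) = Σ_x P(x)·H(Y|X=x):
  X=0: P(X=0) = 0.382, P(Y|X=0) = (174/191, 8/191, 9/191) → H(Y|X=0) = 0.52192
  X=1: P(X=1) = 0.373, P(Y|X=1) = (93/373, 242/373, 38/373) → H(Y|X=1) = 1.24028
  X=2: P(X=2) = 0.245, P(Y|X=2) = (22/49, 12/245, 123/245) → H(Y|X=2) = 1.23093
H(Y|X) = 0.382·0.52192 + 0.373·1.24028 + 0.245·1.23093 = 0.9636 bits

H(X,Y) = -Σ_{x,y} P(x,y) log₂ P(x,y). Per-cell terms -P(x,y)·log₂P(x,y):
  X=0: 0.52995, 0.09545, 0.10433
  X=1: 0.31868, 0.49535, 0.17928
  X=2: 0.35029, 0.07657, 0.37186
Sum of the 9 terms: H(X,Y) = 2.5218 bits

Chain rule check:
  H(X) + H(Y|X) = 1.5582 + 0.9636 = 2.5218 bits
  H(X,Y) = 2.5218 bits
✓ Chain rule verified.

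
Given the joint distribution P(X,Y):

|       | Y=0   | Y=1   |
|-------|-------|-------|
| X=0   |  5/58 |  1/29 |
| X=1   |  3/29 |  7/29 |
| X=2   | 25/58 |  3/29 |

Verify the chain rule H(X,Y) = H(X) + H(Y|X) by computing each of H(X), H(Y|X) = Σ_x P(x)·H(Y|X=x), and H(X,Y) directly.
H(X) = 1.3809 bits, H(Y|X) = 0.7869 bits, H(X,Y) = 2.1678 bits

Marginal of X (row sums):
  P(X=0) = 5/58 + 1/29 = 7/58
  P(X=1) = 3/29 + 7/29 = 10/29
  P(X=2) = 25/58 + 3/29 = 31/58
H(X) = -[(7/58)·log₂(7/58) + (10/29)·log₂(10/29) + (31/58)·log₂(31/58)]
  = 0.36818 + 0.52967 + 0.48306 = 1.3809 bits

H(Y|X) = Σ_x P(x)·H(Y|X=x):
  X=0: P(X=0) = 7/58, P(Y|X=0) = (5/7, 2/7) → H(Y|X=0) = 0.86312
  X=1: P(X=1) = 10/29, P(Y|X=1) = (3/10, 7/10) → H(Y|X=1) = 0.88129
  X=2: P(X=2) = 31/58, P(Y|X=2) = (25/31, 6/31) → H(Y|X=2) = 0.70884
H(Y|X) = (7/58)·0.86312 + (10/29)·0.88129 + (31/58)·0.70884 = 0.7869 bits

H(X,Y) = -Σ_{x,y} P(x,y) log₂ P(x,y). Per-cell terms -P(x,y)·log₂P(x,y):
  X=0: 0.30483, 0.16752
  X=1: 0.33859, 0.49498
  X=2: 0.52333, 0.33859
Sum of the 6 terms: H(X,Y) = 2.1678 bits

Chain rule check:
  H(X) + H(Y|X) = 1.3809 + 0.7869 = 2.1678 bits
  H(X,Y) = 2.1678 bits
✓ Chain rule verified.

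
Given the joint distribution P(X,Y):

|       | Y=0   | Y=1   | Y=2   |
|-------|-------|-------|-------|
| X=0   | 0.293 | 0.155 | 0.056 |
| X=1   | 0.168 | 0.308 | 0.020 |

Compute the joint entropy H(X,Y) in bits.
2.2372 bits

H(X,Y) = -Σ_{x,y} P(x,y) log₂ P(x,y). Per-cell terms -P(x,y)·log₂P(x,y):
  X=0: 0.5189, 0.4169, 0.2329
  X=1: 0.4323, 0.5233, 0.1129
Sum of the 6 terms: H(X,Y) = 2.2372 bits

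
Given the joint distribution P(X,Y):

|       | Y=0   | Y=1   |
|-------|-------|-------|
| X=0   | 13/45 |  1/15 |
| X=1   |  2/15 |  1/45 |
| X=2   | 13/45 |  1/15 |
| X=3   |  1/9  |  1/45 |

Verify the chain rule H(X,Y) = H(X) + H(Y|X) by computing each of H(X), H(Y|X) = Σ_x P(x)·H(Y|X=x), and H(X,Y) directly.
H(X) = 1.8660 bits, H(Y|X) = 0.6738 bits, H(X,Y) = 2.5398 bits

Marginal of X (row sums):
  P(X=0) = 13/45 + 1/15 = 16/45
  P(X=1) = 2/15 + 1/45 = 7/45
  P(X=2) = 13/45 + 1/15 = 16/45
  P(X=3) = 1/9 + 1/45 = 2/15
H(X) = -[(16/45)·log₂(16/45) + (7/45)·log₂(7/45) + (16/45)·log₂(16/45) + (2/15)·log₂(2/15)]
  = 0.5304 + 0.4176 + 0.5304 + 0.3876 = 1.8660 bits

H(Y|X) = Σ_x P(x)·H(Y|X=x):
  X=0: P(X=0) = 16/45, P(Y|X=0) = (13/16, 3/16) → H(Y|X=0) = 0.6962
  X=1: P(X=1) = 7/45, P(Y|X=1) = (6/7, 1/7) → H(Y|X=1) = 0.5917
  X=2: P(X=2) = 16/45, P(Y|X=2) = (13/16, 3/16) → H(Y|X=2) = 0.6962
  X=3: P(X=3) = 2/15, P(Y|X=3) = (5/6, 1/6) → H(Y|X=3) = 0.6500
H(Y|X) = (16/45)·0.6962 + (7/45)·0.5917 + (16/45)·0.6962 + (2/15)·0.6500 = 0.6738 bits

H(X,Y) = -Σ_{x,y} P(x,y) log₂ P(x,y). Per-cell terms -P(x,y)·log₂P(x,y):
  X=0: 0.5175, 0.2605
  X=1: 0.3876, 0.1220
  X=2: 0.5175, 0.2605
  X=3: 0.3522, 0.1220
Sum of the 8 terms: H(X,Y) = 2.5398 bits

Chain rule check:
  H(X) + H(Y|X) = 1.8660 + 0.6738 = 2.5398 bits
  H(X,Y) = 2.5398 bits
✓ Chain rule verified.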